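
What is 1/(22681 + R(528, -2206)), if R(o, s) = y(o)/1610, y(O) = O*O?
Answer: 805/18397597 ≈ 4.3756e-5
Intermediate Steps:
y(O) = O²
R(o, s) = o²/1610
1/(22681 + R(528, -2206)) = 1/(22681 + (1/1610)*528²) = 1/(22681 + (1/1610)*278784) = 1/(22681 + 139392/805) = 1/(18397597/805) = 805/18397597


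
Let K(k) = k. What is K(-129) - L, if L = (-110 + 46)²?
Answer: -4225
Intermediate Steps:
L = 4096 (L = (-64)² = 4096)
K(-129) - L = -129 - 1*4096 = -129 - 4096 = -4225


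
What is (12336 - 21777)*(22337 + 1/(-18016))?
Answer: -3799279234431/18016 ≈ -2.1088e+8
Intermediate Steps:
(12336 - 21777)*(22337 + 1/(-18016)) = -9441*(22337 - 1/18016) = -9441*402423391/18016 = -3799279234431/18016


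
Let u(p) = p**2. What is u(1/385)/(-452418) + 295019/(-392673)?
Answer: -6594624419548541/8777505701822550 ≈ -0.75131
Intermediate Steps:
u(1/385)/(-452418) + 295019/(-392673) = (1/385)**2/(-452418) + 295019/(-392673) = (1/385)**2*(-1/452418) + 295019*(-1/392673) = (1/148225)*(-1/452418) - 295019/392673 = -1/67059658050 - 295019/392673 = -6594624419548541/8777505701822550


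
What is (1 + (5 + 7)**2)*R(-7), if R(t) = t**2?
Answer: 7105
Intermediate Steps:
(1 + (5 + 7)**2)*R(-7) = (1 + (5 + 7)**2)*(-7)**2 = (1 + 12**2)*49 = (1 + 144)*49 = 145*49 = 7105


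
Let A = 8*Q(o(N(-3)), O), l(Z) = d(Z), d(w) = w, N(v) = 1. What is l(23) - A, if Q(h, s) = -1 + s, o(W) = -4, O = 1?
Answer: 23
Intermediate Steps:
l(Z) = Z
A = 0 (A = 8*(-1 + 1) = 8*0 = 0)
l(23) - A = 23 - 1*0 = 23 + 0 = 23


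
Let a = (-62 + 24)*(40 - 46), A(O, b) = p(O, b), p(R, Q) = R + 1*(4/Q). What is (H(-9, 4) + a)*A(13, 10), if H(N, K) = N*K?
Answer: 12864/5 ≈ 2572.8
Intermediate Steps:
p(R, Q) = R + 4/Q
A(O, b) = O + 4/b
a = 228 (a = -38*(-6) = 228)
H(N, K) = K*N
(H(-9, 4) + a)*A(13, 10) = (4*(-9) + 228)*(13 + 4/10) = (-36 + 228)*(13 + 4*(1/10)) = 192*(13 + 2/5) = 192*(67/5) = 12864/5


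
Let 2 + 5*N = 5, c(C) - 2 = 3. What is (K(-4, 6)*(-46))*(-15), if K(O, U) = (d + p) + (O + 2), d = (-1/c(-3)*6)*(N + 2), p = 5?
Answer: -414/5 ≈ -82.800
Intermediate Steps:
c(C) = 5 (c(C) = 2 + 3 = 5)
N = ⅗ (N = -⅖ + (⅕)*5 = -⅖ + 1 = ⅗ ≈ 0.60000)
d = -78/25 (d = (-1/5*6)*(⅗ + 2) = (-1*⅕*6)*(13/5) = -⅕*6*(13/5) = -6/5*13/5 = -78/25 ≈ -3.1200)
K(O, U) = 97/25 + O (K(O, U) = (-78/25 + 5) + (O + 2) = 47/25 + (2 + O) = 97/25 + O)
(K(-4, 6)*(-46))*(-15) = ((97/25 - 4)*(-46))*(-15) = -3/25*(-46)*(-15) = (138/25)*(-15) = -414/5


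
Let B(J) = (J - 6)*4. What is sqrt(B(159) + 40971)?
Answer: sqrt(41583) ≈ 203.92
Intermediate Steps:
B(J) = -24 + 4*J (B(J) = (-6 + J)*4 = -24 + 4*J)
sqrt(B(159) + 40971) = sqrt((-24 + 4*159) + 40971) = sqrt((-24 + 636) + 40971) = sqrt(612 + 40971) = sqrt(41583)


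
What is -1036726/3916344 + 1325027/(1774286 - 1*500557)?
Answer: 1934376785017/2494180463388 ≈ 0.77556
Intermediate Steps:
-1036726/3916344 + 1325027/(1774286 - 1*500557) = -1036726*1/3916344 + 1325027/(1774286 - 500557) = -518363/1958172 + 1325027/1273729 = 1934376785017/2494180463388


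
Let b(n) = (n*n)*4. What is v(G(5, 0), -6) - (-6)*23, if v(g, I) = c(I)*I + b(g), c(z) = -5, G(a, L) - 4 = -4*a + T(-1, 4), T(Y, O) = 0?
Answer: 1192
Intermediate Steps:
b(n) = 4*n² (b(n) = n²*4 = 4*n²)
G(a, L) = 4 - 4*a (G(a, L) = 4 + (-4*a + 0) = 4 - 4*a)
v(g, I) = -5*I + 4*g²
v(G(5, 0), -6) - (-6)*23 = (-5*(-6) + 4*(4 - 4*5)²) - (-6)*23 = (30 + 4*(4 - 20)²) - 1*(-138) = (30 + 4*(-16)²) + 138 = (30 + 4*256) + 138 = (30 + 1024) + 138 = 1054 + 138 = 1192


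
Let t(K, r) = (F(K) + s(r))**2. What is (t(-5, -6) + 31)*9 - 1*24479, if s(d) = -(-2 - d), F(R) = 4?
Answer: -24200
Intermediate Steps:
s(d) = 2 + d
t(K, r) = (6 + r)**2 (t(K, r) = (4 + (2 + r))**2 = (6 + r)**2)
(t(-5, -6) + 31)*9 - 1*24479 = ((6 - 6)**2 + 31)*9 - 1*24479 = (0**2 + 31)*9 - 24479 = (0 + 31)*9 - 24479 = 31*9 - 24479 = 279 - 24479 = -24200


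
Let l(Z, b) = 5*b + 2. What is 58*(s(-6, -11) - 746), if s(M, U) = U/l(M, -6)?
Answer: -605433/14 ≈ -43245.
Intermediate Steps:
l(Z, b) = 2 + 5*b
s(M, U) = -U/28 (s(M, U) = U/(2 + 5*(-6)) = U/(2 - 30) = U/(-28) = U*(-1/28) = -U/28)
58*(s(-6, -11) - 746) = 58*(-1/28*(-11) - 746) = 58*(11/28 - 746) = 58*(-20877/28) = -605433/14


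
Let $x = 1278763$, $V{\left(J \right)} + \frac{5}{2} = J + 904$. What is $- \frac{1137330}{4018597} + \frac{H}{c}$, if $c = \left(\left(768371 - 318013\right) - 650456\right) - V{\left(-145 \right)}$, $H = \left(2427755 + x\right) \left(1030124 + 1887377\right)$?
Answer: $- \frac{2633708108767889014}{48918381281} \approx -5.3839 \cdot 10^{7}$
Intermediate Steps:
$V{\left(J \right)} = \frac{1803}{2} + J$ ($V{\left(J \right)} = - \frac{5}{2} + \left(J + 904\right) = - \frac{5}{2} + \left(904 + J\right) = \frac{1803}{2} + J$)
$H = 10813769971518$ ($H = \left(2427755 + 1278763\right) \left(1030124 + 1887377\right) = 3706518 \cdot 2917501 = 10813769971518$)
$c = - \frac{401709}{2}$ ($c = \left(\left(768371 - 318013\right) - 650456\right) - \left(\frac{1803}{2} - 145\right) = \left(450358 - 650456\right) - \frac{1513}{2} = -200098 - \frac{1513}{2} = - \frac{401709}{2} \approx -2.0085 \cdot 10^{5}$)
$- \frac{1137330}{4018597} + \frac{H}{c} = - \frac{1137330}{4018597} + \frac{10813769971518}{- \frac{401709}{2}} = \left(-1137330\right) \frac{1}{4018597} + 10813769971518 \left(- \frac{2}{401709}\right) = - \frac{1137330}{4018597} - \frac{7209179981012}{133903} = - \frac{2633708108767889014}{48918381281}$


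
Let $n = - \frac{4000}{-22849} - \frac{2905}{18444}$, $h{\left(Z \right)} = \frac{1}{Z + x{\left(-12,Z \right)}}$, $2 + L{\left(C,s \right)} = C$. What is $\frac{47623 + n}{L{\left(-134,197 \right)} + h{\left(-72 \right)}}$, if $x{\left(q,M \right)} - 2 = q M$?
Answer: $- \frac{7967640460121471}{22753473494874} \approx -350.17$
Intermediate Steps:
$x{\left(q,M \right)} = 2 + M q$ ($x{\left(q,M \right)} = 2 + q M = 2 + M q$)
$L{\left(C,s \right)} = -2 + C$
$h{\left(Z \right)} = \frac{1}{2 - 11 Z}$ ($h{\left(Z \right)} = \frac{1}{Z + \left(2 + Z \left(-12\right)\right)} = \frac{1}{Z - \left(-2 + 12 Z\right)} = \frac{1}{2 - 11 Z}$)
$n = \frac{7399655}{421426956}$ ($n = \left(-4000\right) \left(- \frac{1}{22849}\right) - \frac{2905}{18444} = \frac{4000}{22849} - \frac{2905}{18444} = \frac{7399655}{421426956} \approx 0.017559$)
$\frac{47623 + n}{L{\left(-134,197 \right)} + h{\left(-72 \right)}} = \frac{47623 + \frac{7399655}{421426956}}{\left(-2 - 134\right) + \frac{1}{2 - -792}} = \frac{20069623325243}{421426956 \left(-136 + \frac{1}{2 + 792}\right)} = \frac{20069623325243}{421426956 \left(-136 + \frac{1}{794}\right)} = \frac{20069623325243}{421426956 \left(- \frac{107983}{794}\right)} = \frac{20069623325243}{421426956} \left(- \frac{794}{107983}\right) = - \frac{7967640460121471}{22753473494874}$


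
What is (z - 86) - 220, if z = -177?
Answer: -483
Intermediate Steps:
(z - 86) - 220 = (-177 - 86) - 220 = -263 - 220 = -483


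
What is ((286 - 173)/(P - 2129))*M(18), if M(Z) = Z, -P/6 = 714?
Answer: -2034/6413 ≈ -0.31717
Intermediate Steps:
P = -4284 (P = -6*714 = -4284)
((286 - 173)/(P - 2129))*M(18) = ((286 - 173)/(-4284 - 2129))*18 = (113/(-6413))*18 = (113*(-1/6413))*18 = -113/6413*18 = -2034/6413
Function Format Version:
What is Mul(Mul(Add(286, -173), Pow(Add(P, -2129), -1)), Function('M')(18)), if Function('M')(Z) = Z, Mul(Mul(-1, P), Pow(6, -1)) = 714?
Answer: Rational(-2034, 6413) ≈ -0.31717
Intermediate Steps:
P = -4284 (P = Mul(-6, 714) = -4284)
Mul(Mul(Add(286, -173), Pow(Add(P, -2129), -1)), Function('M')(18)) = Mul(Mul(Add(286, -173), Pow(Add(-4284, -2129), -1)), 18) = Mul(Mul(113, Pow(-6413, -1)), 18) = Mul(Mul(113, Rational(-1, 6413)), 18) = Mul(Rational(-113, 6413), 18) = Rational(-2034, 6413)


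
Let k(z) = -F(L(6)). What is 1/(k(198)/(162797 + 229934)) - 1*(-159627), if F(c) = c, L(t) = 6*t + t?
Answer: 6311603/42 ≈ 1.5028e+5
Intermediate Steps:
L(t) = 7*t
k(z) = -42 (k(z) = -7*6 = -1*42 = -42)
1/(k(198)/(162797 + 229934)) - 1*(-159627) = 1/(-42/(162797 + 229934)) - 1*(-159627) = 1/(-42/392731) + 159627 = -392731/42 + 159627 = 6311603/42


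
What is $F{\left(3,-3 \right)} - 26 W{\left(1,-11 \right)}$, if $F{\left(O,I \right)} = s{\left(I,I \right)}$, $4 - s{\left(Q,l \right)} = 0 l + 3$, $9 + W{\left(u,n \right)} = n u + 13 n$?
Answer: $4239$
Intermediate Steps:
$W{\left(u,n \right)} = -9 + 13 n + n u$ ($W{\left(u,n \right)} = -9 + \left(n u + 13 n\right) = -9 + \left(13 n + n u\right) = -9 + 13 n + n u$)
$s{\left(Q,l \right)} = 1$ ($s{\left(Q,l \right)} = 4 - \left(0 l + 3\right) = 4 - \left(0 + 3\right) = 4 - 3 = 1$)
$F{\left(O,I \right)} = 1$
$F{\left(3,-3 \right)} - 26 W{\left(1,-11 \right)} = 1 - 26 \left(-9 + 13 \left(-11\right) - 11\right) = 1 - 26 \left(-9 - 143 - 11\right) = 1 - -4238 = 1 + 4238 = 4239$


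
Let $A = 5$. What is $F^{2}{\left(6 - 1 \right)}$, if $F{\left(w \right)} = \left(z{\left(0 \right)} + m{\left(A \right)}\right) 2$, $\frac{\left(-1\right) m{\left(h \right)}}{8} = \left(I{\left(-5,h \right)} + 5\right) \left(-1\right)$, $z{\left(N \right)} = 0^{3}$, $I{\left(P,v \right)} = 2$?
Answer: $12544$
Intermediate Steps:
$z{\left(N \right)} = 0$
$m{\left(h \right)} = 56$ ($m{\left(h \right)} = - 8 \left(2 + 5\right) \left(-1\right) = - 8 \cdot 7 \left(-1\right) = \left(-8\right) \left(-7\right) = 56$)
$F{\left(w \right)} = 112$ ($F{\left(w \right)} = \left(0 + 56\right) 2 = 56 \cdot 2 = 112$)
$F^{2}{\left(6 - 1 \right)} = 112^{2} = 12544$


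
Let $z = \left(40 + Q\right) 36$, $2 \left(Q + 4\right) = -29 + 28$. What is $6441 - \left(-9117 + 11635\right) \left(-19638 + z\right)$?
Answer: $46236921$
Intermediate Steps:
$Q = - \frac{9}{2}$ ($Q = -4 + \frac{-29 + 28}{2} = -4 + \frac{1}{2} \left(-1\right) = -4 - \frac{1}{2} = - \frac{9}{2} \approx -4.5$)
$z = 1278$ ($z = \left(40 - \frac{9}{2}\right) 36 = \frac{71}{2} \cdot 36 = 1278$)
$6441 - \left(-9117 + 11635\right) \left(-19638 + z\right) = 6441 - \left(-9117 + 11635\right) \left(-19638 + 1278\right) = 6441 - 2518 \left(-18360\right) = 6441 - -46230480 = 6441 + 46230480 = 46236921$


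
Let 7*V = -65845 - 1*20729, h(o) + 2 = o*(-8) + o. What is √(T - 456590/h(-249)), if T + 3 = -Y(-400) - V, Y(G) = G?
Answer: √1856902027841/12187 ≈ 111.81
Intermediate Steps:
h(o) = -2 - 7*o (h(o) = -2 + (o*(-8) + o) = -2 + (-8*o + o) = -2 - 7*o)
V = -86574/7 (V = (-65845 - 1*20729)/7 = (-65845 - 20729)/7 = (⅐)*(-86574) = -86574/7 ≈ -12368.)
T = 89353/7 (T = -3 + (-1*(-400) - 1*(-86574/7)) = -3 + (400 + 86574/7) = -3 + 89374/7 = 89353/7 ≈ 12765.)
√(T - 456590/h(-249)) = √(89353/7 - 456590/(-2 - 7*(-249))) = √(89353/7 - 456590/(-2 + 1743)) = √(89353/7 - 456590/1741) = √(152367443/12187) = √1856902027841/12187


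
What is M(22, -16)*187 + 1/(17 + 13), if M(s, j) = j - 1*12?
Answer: -157079/30 ≈ -5236.0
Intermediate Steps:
M(s, j) = -12 + j (M(s, j) = j - 12 = -12 + j)
M(22, -16)*187 + 1/(17 + 13) = (-12 - 16)*187 + 1/(17 + 13) = -28*187 + 1/30 = -5236 + 1/30 = -157079/30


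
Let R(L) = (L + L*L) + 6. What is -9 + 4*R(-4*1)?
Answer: 63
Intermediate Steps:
R(L) = 6 + L + L**2 (R(L) = (L + L**2) + 6 = 6 + L + L**2)
-9 + 4*R(-4*1) = -9 + 4*(6 - 4*1 + (-4*1)**2) = -9 + 4*(6 - 4 + (-4)**2) = -9 + 4*(6 - 4 + 16) = -9 + 4*18 = -9 + 72 = 63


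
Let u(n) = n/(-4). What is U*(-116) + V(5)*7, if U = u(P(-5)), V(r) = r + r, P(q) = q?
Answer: -75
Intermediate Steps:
u(n) = -n/4 (u(n) = n*(-1/4) = -n/4)
V(r) = 2*r
U = 5/4 (U = -1/4*(-5) = 5/4 ≈ 1.2500)
U*(-116) + V(5)*7 = (5/4)*(-116) + (2*5)*7 = -145 + 10*7 = -145 + 70 = -75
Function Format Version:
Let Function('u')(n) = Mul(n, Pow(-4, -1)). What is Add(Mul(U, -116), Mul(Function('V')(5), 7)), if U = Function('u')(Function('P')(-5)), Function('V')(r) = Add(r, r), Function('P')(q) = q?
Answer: -75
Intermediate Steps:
Function('u')(n) = Mul(Rational(-1, 4), n) (Function('u')(n) = Mul(n, Rational(-1, 4)) = Mul(Rational(-1, 4), n))
Function('V')(r) = Mul(2, r)
U = Rational(5, 4) (U = Mul(Rational(-1, 4), -5) = Rational(5, 4) ≈ 1.2500)
Add(Mul(U, -116), Mul(Function('V')(5), 7)) = Add(Mul(Rational(5, 4), -116), Mul(Mul(2, 5), 7)) = Add(-145, Mul(10, 7)) = Add(-145, 70) = -75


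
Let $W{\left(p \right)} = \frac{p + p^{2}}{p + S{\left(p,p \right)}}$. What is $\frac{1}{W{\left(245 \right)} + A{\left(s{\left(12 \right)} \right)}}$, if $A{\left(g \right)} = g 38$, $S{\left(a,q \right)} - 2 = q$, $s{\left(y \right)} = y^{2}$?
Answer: $\frac{2}{11189} \approx 0.00017875$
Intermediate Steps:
$S{\left(a,q \right)} = 2 + q$
$A{\left(g \right)} = 38 g$
$W{\left(p \right)} = \frac{p + p^{2}}{2 + 2 p}$ ($W{\left(p \right)} = \frac{p + p^{2}}{p + \left(2 + p\right)} = \frac{p + p^{2}}{2 + 2 p}$)
$\frac{1}{W{\left(245 \right)} + A{\left(s{\left(12 \right)} \right)}} = \frac{1}{\frac{1}{2} \cdot 245 + 38 \cdot 12^{2}} = \frac{1}{\frac{245}{2} + 38 \cdot 144} = \frac{1}{\frac{245}{2} + 5472} = \frac{1}{\frac{11189}{2}} = \frac{2}{11189}$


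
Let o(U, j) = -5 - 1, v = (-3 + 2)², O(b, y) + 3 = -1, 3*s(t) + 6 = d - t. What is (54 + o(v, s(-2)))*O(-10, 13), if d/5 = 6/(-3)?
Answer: -192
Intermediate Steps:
d = -10 (d = 5*(6/(-3)) = 5*(6*(-⅓)) = 5*(-2) = -10)
s(t) = -16/3 - t/3 (s(t) = -2 + (-10 - t)/3 = -2 + (-10/3 - t/3) = -16/3 - t/3)
O(b, y) = -4 (O(b, y) = -3 - 1 = -4)
v = 1 (v = (-1)² = 1)
o(U, j) = -6
(54 + o(v, s(-2)))*O(-10, 13) = (54 - 6)*(-4) = 48*(-4) = -192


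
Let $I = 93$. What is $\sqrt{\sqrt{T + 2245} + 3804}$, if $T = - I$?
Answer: $\sqrt{3804 + 2 \sqrt{538}} \approx 62.052$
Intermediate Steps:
$T = -93$ ($T = \left(-1\right) 93 = -93$)
$\sqrt{\sqrt{T + 2245} + 3804} = \sqrt{\sqrt{-93 + 2245} + 3804} = \sqrt{\sqrt{2152} + 3804} = \sqrt{2 \sqrt{538} + 3804} = \sqrt{3804 + 2 \sqrt{538}}$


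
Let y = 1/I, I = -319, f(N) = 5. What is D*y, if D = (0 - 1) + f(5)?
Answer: -4/319 ≈ -0.012539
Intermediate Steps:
D = 4 (D = (0 - 1) + 5 = -1 + 5 = 4)
y = -1/319 (y = 1/(-319) = -1/319 ≈ -0.0031348)
D*y = 4*(-1/319) = -4/319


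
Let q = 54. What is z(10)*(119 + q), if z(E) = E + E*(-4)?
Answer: -5190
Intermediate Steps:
z(E) = -3*E (z(E) = E - 4*E = -3*E)
z(10)*(119 + q) = (-3*10)*(119 + 54) = -30*173 = -5190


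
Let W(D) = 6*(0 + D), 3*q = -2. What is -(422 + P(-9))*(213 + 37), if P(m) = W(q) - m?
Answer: -106750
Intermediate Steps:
q = -2/3 (q = (1/3)*(-2) = -2/3 ≈ -0.66667)
W(D) = 6*D
P(m) = -4 - m (P(m) = 6*(-2/3) - m = -4 - m)
-(422 + P(-9))*(213 + 37) = -(422 + (-4 - 1*(-9)))*(213 + 37) = -(422 + (-4 + 9))*250 = -(422 + 5)*250 = -427*250 = -1*106750 = -106750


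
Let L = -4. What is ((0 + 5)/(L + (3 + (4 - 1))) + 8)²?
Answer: 441/4 ≈ 110.25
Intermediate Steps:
((0 + 5)/(L + (3 + (4 - 1))) + 8)² = ((0 + 5)/(-4 + (3 + (4 - 1))) + 8)² = (5/(-4 + (3 + 3)) + 8)² = (5/(-4 + 6) + 8)² = (5/2 + 8)² = (21/2)² = 441/4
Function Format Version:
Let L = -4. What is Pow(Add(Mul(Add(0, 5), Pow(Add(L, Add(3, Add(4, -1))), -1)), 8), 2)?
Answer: Rational(441, 4) ≈ 110.25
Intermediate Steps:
Pow(Add(Mul(Add(0, 5), Pow(Add(L, Add(3, Add(4, -1))), -1)), 8), 2) = Pow(Add(Mul(Add(0, 5), Pow(Add(-4, Add(3, Add(4, -1))), -1)), 8), 2) = Pow(Add(Mul(5, Pow(Add(-4, Add(3, 3)), -1)), 8), 2) = Pow(Add(Mul(5, Pow(Add(-4, 6), -1)), 8), 2) = Pow(Add(Mul(5, Pow(2, -1)), 8), 2) = Pow(Add(Mul(5, Rational(1, 2)), 8), 2) = Pow(Add(Rational(5, 2), 8), 2) = Pow(Rational(21, 2), 2) = Rational(441, 4)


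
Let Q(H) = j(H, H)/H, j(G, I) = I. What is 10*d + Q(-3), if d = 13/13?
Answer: 11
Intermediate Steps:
d = 1 (d = 13*(1/13) = 1)
Q(H) = 1 (Q(H) = H/H = 1)
10*d + Q(-3) = 10*1 + 1 = 10 + 1 = 11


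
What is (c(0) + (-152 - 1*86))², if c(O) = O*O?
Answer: 56644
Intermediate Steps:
c(O) = O²
(c(0) + (-152 - 1*86))² = (0² + (-152 - 1*86))² = (0 + (-152 - 86))² = (0 - 238)² = (-238)² = 56644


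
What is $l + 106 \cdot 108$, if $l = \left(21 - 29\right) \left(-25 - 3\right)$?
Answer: $11672$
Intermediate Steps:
$l = 224$ ($l = \left(-8\right) \left(-28\right) = 224$)
$l + 106 \cdot 108 = 224 + 106 \cdot 108 = 224 + 11448 = 11672$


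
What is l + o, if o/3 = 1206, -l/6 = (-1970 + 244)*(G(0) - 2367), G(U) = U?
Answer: -24509034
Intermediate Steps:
l = -24512652 (l = -6*(-1970 + 244)*(0 - 2367) = -(-10356)*(-2367) = -6*4085442 = -24512652)
o = 3618 (o = 3*1206 = 3618)
l + o = -24512652 + 3618 = -24509034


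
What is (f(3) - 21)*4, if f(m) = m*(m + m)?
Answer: -12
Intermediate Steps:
f(m) = 2*m² (f(m) = m*(2*m) = 2*m²)
(f(3) - 21)*4 = (2*3² - 21)*4 = (2*9 - 21)*4 = (18 - 21)*4 = -3*4 = -12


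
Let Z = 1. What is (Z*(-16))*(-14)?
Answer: 224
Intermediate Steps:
(Z*(-16))*(-14) = (1*(-16))*(-14) = -16*(-14) = 224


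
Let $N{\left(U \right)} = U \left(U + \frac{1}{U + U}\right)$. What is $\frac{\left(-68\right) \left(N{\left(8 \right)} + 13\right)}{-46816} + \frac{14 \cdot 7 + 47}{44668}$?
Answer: $\frac{30273585}{261397136} \approx 0.11581$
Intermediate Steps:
$N{\left(U \right)} = U \left(U + \frac{1}{2 U}\right)$
$\frac{\left(-68\right) \left(N{\left(8 \right)} + 13\right)}{-46816} + \frac{14 \cdot 7 + 47}{44668} = \frac{\left(-68\right) \left(\left(\frac{1}{2} + 8^{2}\right) + 13\right)}{-46816} + \frac{14 \cdot 7 + 47}{44668} = - 68 \left(\left(\frac{1}{2} + 64\right) + 13\right) \left(- \frac{1}{46816}\right) + \left(98 + 47\right) \frac{1}{44668} = - 68 \left(\frac{129}{2} + 13\right) \left(- \frac{1}{46816}\right) + 145 \cdot \frac{1}{44668} = \left(-68\right) \frac{155}{2} \left(- \frac{1}{46816}\right) + \frac{145}{44668} = \left(-5270\right) \left(- \frac{1}{46816}\right) + \frac{145}{44668} = \frac{2635}{23408} + \frac{145}{44668} = \frac{30273585}{261397136}$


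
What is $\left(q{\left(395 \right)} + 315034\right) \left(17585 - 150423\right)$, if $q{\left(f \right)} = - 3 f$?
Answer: $-41691073462$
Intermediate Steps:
$\left(q{\left(395 \right)} + 315034\right) \left(17585 - 150423\right) = \left(\left(-3\right) 395 + 315034\right) \left(17585 - 150423\right) = \left(-1185 + 315034\right) \left(-132838\right) = 313849 \left(-132838\right) = -41691073462$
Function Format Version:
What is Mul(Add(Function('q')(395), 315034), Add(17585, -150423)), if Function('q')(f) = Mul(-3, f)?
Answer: -41691073462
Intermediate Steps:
Mul(Add(Function('q')(395), 315034), Add(17585, -150423)) = Mul(Add(Mul(-3, 395), 315034), Add(17585, -150423)) = Mul(Add(-1185, 315034), -132838) = Mul(313849, -132838) = -41691073462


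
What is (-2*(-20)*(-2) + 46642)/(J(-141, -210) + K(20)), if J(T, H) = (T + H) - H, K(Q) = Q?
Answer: -46562/121 ≈ -384.81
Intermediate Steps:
J(T, H) = T (J(T, H) = (H + T) - H = T)
(-2*(-20)*(-2) + 46642)/(J(-141, -210) + K(20)) = (-2*(-20)*(-2) + 46642)/(-141 + 20) = (40*(-2) + 46642)/(-121) = (-80 + 46642)*(-1/121) = 46562*(-1/121) = -46562/121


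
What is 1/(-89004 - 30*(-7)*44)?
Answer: -1/79764 ≈ -1.2537e-5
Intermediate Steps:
1/(-89004 - 30*(-7)*44) = 1/(-89004 + 210*44) = 1/(-89004 + 9240) = 1/(-79764) = -1/79764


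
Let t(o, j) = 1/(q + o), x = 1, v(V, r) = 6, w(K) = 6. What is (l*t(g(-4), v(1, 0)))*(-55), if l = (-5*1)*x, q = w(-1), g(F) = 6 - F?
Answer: 275/16 ≈ 17.188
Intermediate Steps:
q = 6
t(o, j) = 1/(6 + o)
l = -5 (l = -5*1*1 = -5*1 = -5)
(l*t(g(-4), v(1, 0)))*(-55) = -5/(6 + (6 - 1*(-4)))*(-55) = -5/(6 + (6 + 4))*(-55) = -5/(6 + 10)*(-55) = -5/16*(-55) = 275/16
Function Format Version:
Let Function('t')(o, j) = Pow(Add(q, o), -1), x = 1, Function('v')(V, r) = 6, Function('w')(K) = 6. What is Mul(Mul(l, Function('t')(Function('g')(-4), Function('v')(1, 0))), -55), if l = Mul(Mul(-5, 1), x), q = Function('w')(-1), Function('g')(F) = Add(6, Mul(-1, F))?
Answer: Rational(275, 16) ≈ 17.188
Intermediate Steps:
q = 6
Function('t')(o, j) = Pow(Add(6, o), -1)
l = -5 (l = Mul(Mul(-5, 1), 1) = Mul(-5, 1) = -5)
Mul(Mul(l, Function('t')(Function('g')(-4), Function('v')(1, 0))), -55) = Mul(Mul(-5, Pow(Add(6, Add(6, Mul(-1, -4))), -1)), -55) = Mul(Mul(-5, Pow(Add(6, Add(6, 4)), -1)), -55) = Mul(Mul(-5, Pow(Add(6, 10), -1)), -55) = Mul(Mul(-5, Pow(16, -1)), -55) = Mul(Mul(-5, Rational(1, 16)), -55) = Mul(Rational(-5, 16), -55) = Rational(275, 16)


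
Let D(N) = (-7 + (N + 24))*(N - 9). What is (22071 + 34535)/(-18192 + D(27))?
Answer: -28303/8700 ≈ -3.2532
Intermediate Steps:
D(N) = (-9 + N)*(17 + N) (D(N) = (-7 + (24 + N))*(-9 + N) = (17 + N)*(-9 + N) = (-9 + N)*(17 + N))
(22071 + 34535)/(-18192 + D(27)) = (22071 + 34535)/(-18192 + (-153 + 27**2 + 8*27)) = 56606/(-18192 + (-153 + 729 + 216)) = 56606/(-18192 + 792) = 56606/(-17400) = 56606*(-1/17400) = -28303/8700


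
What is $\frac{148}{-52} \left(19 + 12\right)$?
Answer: $- \frac{1147}{13} \approx -88.231$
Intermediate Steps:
$\frac{148}{-52} \left(19 + 12\right) = 148 \left(- \frac{1}{52}\right) 31 = \left(- \frac{37}{13}\right) 31 = - \frac{1147}{13}$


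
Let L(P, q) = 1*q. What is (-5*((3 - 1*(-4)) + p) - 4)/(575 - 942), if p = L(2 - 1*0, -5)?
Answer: 14/367 ≈ 0.038147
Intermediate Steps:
L(P, q) = q
p = -5
(-5*((3 - 1*(-4)) + p) - 4)/(575 - 942) = (-5*((3 - 1*(-4)) - 5) - 4)/(575 - 942) = (-5*((3 + 4) - 5) - 4)/(-367) = (-5*(7 - 5) - 4)*(-1/367) = (-5*2 - 4)*(-1/367) = (-10 - 4)*(-1/367) = -14*(-1/367) = 14/367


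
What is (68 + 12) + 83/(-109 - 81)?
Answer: 15117/190 ≈ 79.563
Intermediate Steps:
(68 + 12) + 83/(-109 - 81) = 80 + 83/(-190) = 80 - 1/190*83 = 80 - 83/190 = 15117/190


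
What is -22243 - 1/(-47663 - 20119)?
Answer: -1507675025/67782 ≈ -22243.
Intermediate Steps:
-22243 - 1/(-47663 - 20119) = -22243 - 1/(-67782) = -22243 - 1*(-1/67782) = -22243 + 1/67782 = -1507675025/67782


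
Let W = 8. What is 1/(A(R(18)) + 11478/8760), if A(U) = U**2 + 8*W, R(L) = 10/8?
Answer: 5840/390537 ≈ 0.014954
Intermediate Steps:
R(L) = 5/4 (R(L) = 10*(1/8) = 5/4)
A(U) = 64 + U**2 (A(U) = U**2 + 8*8 = U**2 + 64 = 64 + U**2)
1/(A(R(18)) + 11478/8760) = 1/((64 + (5/4)**2) + 11478/8760) = 1/((64 + 25/16) + 11478*(1/8760)) = 1/(1049/16 + 1913/1460) = 1/(390537/5840) = 5840/390537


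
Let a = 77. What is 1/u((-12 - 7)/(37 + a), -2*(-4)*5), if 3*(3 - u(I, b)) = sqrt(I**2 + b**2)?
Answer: -972/54685 - 18*sqrt(57601)/54685 ≈ -0.096773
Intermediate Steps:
u(I, b) = 3 - sqrt(I**2 + b**2)/3
1/u((-12 - 7)/(37 + a), -2*(-4)*5) = 1/(3 - sqrt(((-12 - 7)/(37 + 77))**2 + (-2*(-4)*5)**2)/3) = 1/(3 - sqrt((-19/114)**2 + (8*5)**2)/3) = 1/(3 - sqrt((-19*1/114)**2 + 40**2)/3) = 1/(3 - sqrt((-1/6)**2 + 1600)/3) = 1/(3 - sqrt(1/36 + 1600)/3) = 1/(3 - sqrt(57601)/18)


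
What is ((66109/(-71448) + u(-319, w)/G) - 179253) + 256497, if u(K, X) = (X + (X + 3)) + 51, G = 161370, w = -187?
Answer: 29685964406825/384318792 ≈ 77243.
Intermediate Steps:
u(K, X) = 54 + 2*X (u(K, X) = (X + (3 + X)) + 51 = (3 + 2*X) + 51 = 54 + 2*X)
((66109/(-71448) + u(-319, w)/G) - 179253) + 256497 = ((66109/(-71448) + (54 + 2*(-187))/161370) - 179253) + 256497 = ((66109*(-1/71448) + (54 - 374)*(1/161370)) - 179253) + 256497 = ((-66109/71448 - 320*1/161370) - 179253) + 256497 = ((-66109/71448 - 32/16137) - 179253) + 256497 = (-356362423/384318792 - 179253) + 256497 = -68890652784799/384318792 + 256497 = 29685964406825/384318792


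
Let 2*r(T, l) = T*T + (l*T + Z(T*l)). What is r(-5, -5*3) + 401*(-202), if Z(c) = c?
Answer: -161829/2 ≈ -80915.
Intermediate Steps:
r(T, l) = T**2/2 + T*l (r(T, l) = (T*T + (l*T + T*l))/2 = (T**2 + (T*l + T*l))/2 = (T**2 + 2*T*l)/2 = T**2/2 + T*l)
r(-5, -5*3) + 401*(-202) = (1/2)*(-5)*(-5 + 2*(-5*3)) + 401*(-202) = (1/2)*(-5)*(-5 + 2*(-15)) - 81002 = (1/2)*(-5)*(-5 - 30) - 81002 = (1/2)*(-5)*(-35) - 81002 = 175/2 - 81002 = -161829/2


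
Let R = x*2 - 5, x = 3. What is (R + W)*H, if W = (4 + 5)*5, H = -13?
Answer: -598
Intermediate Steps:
W = 45 (W = 9*5 = 45)
R = 1 (R = 3*2 - 5 = 6 - 5 = 1)
(R + W)*H = (1 + 45)*(-13) = 46*(-13) = -598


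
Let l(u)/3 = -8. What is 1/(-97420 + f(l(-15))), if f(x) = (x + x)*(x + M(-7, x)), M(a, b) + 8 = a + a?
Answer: -1/95212 ≈ -1.0503e-5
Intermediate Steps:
l(u) = -24 (l(u) = 3*(-8) = -24)
M(a, b) = -8 + 2*a (M(a, b) = -8 + (a + a) = -8 + 2*a)
f(x) = 2*x*(-22 + x) (f(x) = (x + x)*(x + (-8 + 2*(-7))) = (2*x)*(x + (-8 - 14)) = (2*x)*(x - 22) = (2*x)*(-22 + x) = 2*x*(-22 + x))
1/(-97420 + f(l(-15))) = 1/(-97420 + 2*(-24)*(-22 - 24)) = 1/(-97420 + 2*(-24)*(-46)) = 1/(-97420 + 2208) = 1/(-95212) = -1/95212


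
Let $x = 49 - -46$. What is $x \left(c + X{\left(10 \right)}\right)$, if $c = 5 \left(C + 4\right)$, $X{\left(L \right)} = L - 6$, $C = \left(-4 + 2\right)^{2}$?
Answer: $4180$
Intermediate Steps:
$C = 4$ ($C = \left(-2\right)^{2} = 4$)
$X{\left(L \right)} = -6 + L$ ($X{\left(L \right)} = L - 6 = -6 + L$)
$c = 40$ ($c = 5 \left(4 + 4\right) = 5 \cdot 8 = 40$)
$x = 95$ ($x = 49 + 46 = 95$)
$x \left(c + X{\left(10 \right)}\right) = 95 \left(40 + \left(-6 + 10\right)\right) = 95 \left(40 + 4\right) = 95 \cdot 44 = 4180$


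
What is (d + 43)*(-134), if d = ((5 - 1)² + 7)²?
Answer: -76648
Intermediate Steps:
d = 529 (d = (4² + 7)² = (16 + 7)² = 23² = 529)
(d + 43)*(-134) = (529 + 43)*(-134) = 572*(-134) = -76648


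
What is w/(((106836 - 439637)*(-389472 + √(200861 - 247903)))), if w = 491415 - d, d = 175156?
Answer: 61587012624/25241039885689313 + 316259*I*√47042/50482079771378626 ≈ 2.44e-6 + 1.3588e-9*I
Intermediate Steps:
w = 316259 (w = 491415 - 1*175156 = 491415 - 175156 = 316259)
w/(((106836 - 439637)*(-389472 + √(200861 - 247903)))) = 316259/(((106836 - 439637)*(-389472 + √(200861 - 247903)))) = 316259/((-332801*(-389472 + √(-47042)))) = 316259/((-332801*(-389472 + I*√47042))) = 316259/(129616671072 - 332801*I*√47042)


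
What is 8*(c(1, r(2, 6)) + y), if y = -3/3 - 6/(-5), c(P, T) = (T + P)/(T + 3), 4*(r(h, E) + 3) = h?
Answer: -112/5 ≈ -22.400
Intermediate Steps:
r(h, E) = -3 + h/4
c(P, T) = (P + T)/(3 + T)
y = 1/5 (y = -3*1/3 - 6*(-1/5) = -1 + 6/5 = 1/5 ≈ 0.20000)
8*(c(1, r(2, 6)) + y) = 8*((1 + (-3 + (1/4)*2))/(3 + (-3 + (1/4)*2)) + 1/5) = 8*((1 + (-3 + 1/2))/(3 + (-3 + 1/2)) + 1/5) = 8*((1 - 5/2)/(3 - 5/2) + 1/5) = 8*(-3/2/(1/2) + 1/5) = 8*(2*(-3/2) + 1/5) = 8*(-3 + 1/5) = 8*(-14/5) = -112/5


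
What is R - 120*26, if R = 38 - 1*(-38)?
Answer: -3044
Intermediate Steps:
R = 76 (R = 38 + 38 = 76)
R - 120*26 = 76 - 120*26 = 76 - 3120 = -3044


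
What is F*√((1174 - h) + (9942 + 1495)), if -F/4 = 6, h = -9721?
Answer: -48*√5583 ≈ -3586.5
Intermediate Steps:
F = -24 (F = -4*6 = -24)
F*√((1174 - h) + (9942 + 1495)) = -24*√((1174 - 1*(-9721)) + (9942 + 1495)) = -24*√((1174 + 9721) + 11437) = -24*√(10895 + 11437) = -48*√5583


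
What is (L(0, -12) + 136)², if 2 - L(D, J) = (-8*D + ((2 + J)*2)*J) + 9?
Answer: 12321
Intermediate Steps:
L(D, J) = -7 + 8*D - J*(4 + 2*J) (L(D, J) = 2 - ((-8*D + ((2 + J)*2)*J) + 9) = 2 - ((-8*D + (4 + 2*J)*J) + 9) = 2 - ((-8*D + J*(4 + 2*J)) + 9) = 2 - (9 - 8*D + J*(4 + 2*J)) = 2 + (-9 + 8*D - J*(4 + 2*J)) = -7 + 8*D - J*(4 + 2*J))
(L(0, -12) + 136)² = ((-7 - 4*(-12) - 2*(-12)² + 8*0) + 136)² = ((-7 + 48 - 2*144 + 0) + 136)² = ((-7 + 48 - 288 + 0) + 136)² = (-247 + 136)² = (-111)² = 12321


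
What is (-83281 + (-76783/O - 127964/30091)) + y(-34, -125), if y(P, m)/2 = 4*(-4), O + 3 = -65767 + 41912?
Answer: -59812068129273/717911078 ≈ -83314.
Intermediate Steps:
O = -23858 (O = -3 + (-65767 + 41912) = -3 - 23855 = -23858)
y(P, m) = -32 (y(P, m) = 2*(4*(-4)) = 2*(-16) = -32)
(-83281 + (-76783/O - 127964/30091)) + y(-34, -125) = (-83281 + (-76783/(-23858) - 127964/30091)) - 32 = (-83281 + (-76783*(-1/23858) - 127964*1/30091)) - 32 = (-83281 + (76783/23858 - 127964/30091)) - 32 = (-83281 - 742487859/717911078) - 32 = -59789094974777/717911078 - 32 = -59812068129273/717911078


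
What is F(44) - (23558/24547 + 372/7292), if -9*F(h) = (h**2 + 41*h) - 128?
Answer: -54013701239/134247543 ≈ -402.34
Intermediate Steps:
F(h) = 128/9 - 41*h/9 - h**2/9 (F(h) = -((h**2 + 41*h) - 128)/9 = -(-128 + h**2 + 41*h)/9 = 128/9 - 41*h/9 - h**2/9)
F(44) - (23558/24547 + 372/7292) = (128/9 - 41/9*44 - 1/9*44**2) - (23558/24547 + 372/7292) = (128/9 - 1804/9 - 1/9*1936) - (23558*(1/24547) + 372*(1/7292)) = (128/9 - 1804/9 - 1936/9) - (23558/24547 + 93/1823) = -1204/3 - 1*45229105/44749181 = -1204/3 - 45229105/44749181 = -54013701239/134247543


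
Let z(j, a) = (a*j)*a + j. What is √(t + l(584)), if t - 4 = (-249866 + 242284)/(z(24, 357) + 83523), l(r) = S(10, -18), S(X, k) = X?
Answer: 2*√3839302461545/1047441 ≈ 3.7413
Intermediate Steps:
z(j, a) = j + j*a² (z(j, a) = j*a² + j = j + j*a²)
l(r) = 10
t = 12561710/3142323 (t = 4 + (-249866 + 242284)/(24*(1 + 357²) + 83523) = 4 - 7582/(24*(1 + 127449) + 83523) = 4 - 7582/(24*127450 + 83523) = 4 - 7582/(3058800 + 83523) = 4 - 7582/3142323 = 12561710/3142323 ≈ 3.9976)
√(t + l(584)) = √(12561710/3142323 + 10) = √(43984940/3142323) = 2*√3839302461545/1047441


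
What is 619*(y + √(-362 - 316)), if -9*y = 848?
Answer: -524912/9 + 619*I*√678 ≈ -58324.0 + 16118.0*I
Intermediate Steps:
y = -848/9 (y = -⅑*848 = -848/9 ≈ -94.222)
619*(y + √(-362 - 316)) = 619*(-848/9 + √(-362 - 316)) = 619*(-848/9 + √(-678)) = 619*(-848/9 + I*√678) = -524912/9 + 619*I*√678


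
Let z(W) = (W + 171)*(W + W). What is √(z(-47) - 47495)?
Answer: I*√59151 ≈ 243.21*I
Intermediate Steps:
z(W) = 2*W*(171 + W) (z(W) = (171 + W)*(2*W) = 2*W*(171 + W))
√(z(-47) - 47495) = √(2*(-47)*(171 - 47) - 47495) = √(2*(-47)*124 - 47495) = √(-11656 - 47495) = √(-59151) = I*√59151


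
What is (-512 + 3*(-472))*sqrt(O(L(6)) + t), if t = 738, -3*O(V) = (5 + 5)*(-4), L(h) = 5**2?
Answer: -13496*sqrt(138)/3 ≈ -52847.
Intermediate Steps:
L(h) = 25
O(V) = 40/3 (O(V) = -(5 + 5)*(-4)/3 = -10*(-4)/3 = -1/3*(-40) = 40/3)
(-512 + 3*(-472))*sqrt(O(L(6)) + t) = (-512 + 3*(-472))*sqrt(40/3 + 738) = (-512 - 1416)*sqrt(2254/3) = -13496*sqrt(138)/3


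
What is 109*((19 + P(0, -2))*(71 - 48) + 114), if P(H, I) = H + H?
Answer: 60059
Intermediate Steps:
P(H, I) = 2*H
109*((19 + P(0, -2))*(71 - 48) + 114) = 109*((19 + 2*0)*(71 - 48) + 114) = 109*((19 + 0)*23 + 114) = 109*(19*23 + 114) = 109*(437 + 114) = 109*551 = 60059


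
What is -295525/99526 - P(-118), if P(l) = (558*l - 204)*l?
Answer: -775672498789/99526 ≈ -7.7937e+6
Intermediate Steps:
P(l) = l*(-204 + 558*l) (P(l) = (-204 + 558*l)*l = l*(-204 + 558*l))
-295525/99526 - P(-118) = -295525/99526 - 6*(-118)*(-34 + 93*(-118)) = -295525*1/99526 - 6*(-118)*(-34 - 10974) = -295525/99526 - 6*(-118)*(-11008) = -295525/99526 - 1*7793664 = -295525/99526 - 7793664 = -775672498789/99526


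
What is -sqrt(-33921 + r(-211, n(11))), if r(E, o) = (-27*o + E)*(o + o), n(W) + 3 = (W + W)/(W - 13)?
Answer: -I*sqrt(38597) ≈ -196.46*I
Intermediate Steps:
n(W) = -3 + 2*W/(-13 + W) (n(W) = -3 + (W + W)/(W - 13) = -3 + (2*W)/(-13 + W) = -3 + 2*W/(-13 + W))
r(E, o) = 2*o*(E - 27*o) (r(E, o) = (E - 27*o)*(2*o) = 2*o*(E - 27*o))
-sqrt(-33921 + r(-211, n(11))) = -sqrt(-33921 + 2*((39 - 1*11)/(-13 + 11))*(-211 - 27*(39 - 1*11)/(-13 + 11))) = -sqrt(-33921 + 2*((39 - 11)/(-2))*(-211 - 27*(39 - 11)/(-2))) = -sqrt(-33921 + 2*(-1/2*28)*(-211 - (-27)*28/2)) = -sqrt(-33921 + 2*(-14)*(-211 - 27*(-14))) = -sqrt(-33921 + 2*(-14)*(-211 + 378)) = -sqrt(-33921 + 2*(-14)*167) = -sqrt(-33921 - 4676) = -sqrt(-38597) = -I*sqrt(38597)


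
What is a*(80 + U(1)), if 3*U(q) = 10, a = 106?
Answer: 26500/3 ≈ 8833.3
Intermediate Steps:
U(q) = 10/3 (U(q) = (⅓)*10 = 10/3)
a*(80 + U(1)) = 106*(80 + 10/3) = 106*(250/3) = 26500/3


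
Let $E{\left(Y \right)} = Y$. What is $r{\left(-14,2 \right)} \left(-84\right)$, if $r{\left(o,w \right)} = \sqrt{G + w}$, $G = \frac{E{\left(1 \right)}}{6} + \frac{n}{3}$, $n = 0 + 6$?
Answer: $- 70 \sqrt{6} \approx -171.46$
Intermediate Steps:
$n = 6$
$G = \frac{13}{6}$ ($G = 1 \cdot \frac{1}{6} + \frac{6}{3} = 1 \cdot \frac{1}{6} + 6 \cdot \frac{1}{3} = \frac{1}{6} + 2 = \frac{13}{6} \approx 2.1667$)
$r{\left(o,w \right)} = \sqrt{\frac{13}{6} + w}$
$r{\left(-14,2 \right)} \left(-84\right) = \frac{\sqrt{78 + 36 \cdot 2}}{6} \left(-84\right) = \frac{\sqrt{78 + 72}}{6} \left(-84\right) = \frac{\sqrt{150}}{6} \left(-84\right) = \frac{5 \sqrt{6}}{6} \left(-84\right) = - 70 \sqrt{6}$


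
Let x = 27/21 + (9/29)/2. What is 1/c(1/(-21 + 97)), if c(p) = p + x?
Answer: 15428/22433 ≈ 0.68774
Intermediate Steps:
x = 585/406 (x = 27*(1/21) + (9*(1/29))*(½) = 9/7 + (9/29)*(½) = 9/7 + 9/58 = 585/406 ≈ 1.4409)
c(p) = 585/406 + p (c(p) = p + 585/406 = 585/406 + p)
1/c(1/(-21 + 97)) = 1/(585/406 + 1/(-21 + 97)) = 1/(585/406 + 1/76) = 1/(22433/15428) = 15428/22433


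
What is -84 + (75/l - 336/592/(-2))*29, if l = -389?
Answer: -2342073/28786 ≈ -81.362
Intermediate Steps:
-84 + (75/l - 336/592/(-2))*29 = -84 + (75/(-389) - 336/592/(-2))*29 = -84 + (75*(-1/389) - 336*1/592*(-½))*29 = -84 + (-75/389 - 21/37*(-½))*29 = -84 + (-75/389 + 21/74)*29 = -84 + (2619/28786)*29 = -84 + 75951/28786 = -2342073/28786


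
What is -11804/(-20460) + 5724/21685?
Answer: 18654139/22183755 ≈ 0.84089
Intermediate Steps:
-11804/(-20460) + 5724/21685 = -11804*(-1/20460) + 5724*(1/21685) = 2951/5115 + 5724/21685 = 18654139/22183755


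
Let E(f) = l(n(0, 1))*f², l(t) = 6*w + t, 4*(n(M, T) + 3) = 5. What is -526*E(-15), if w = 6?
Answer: -8106975/2 ≈ -4.0535e+6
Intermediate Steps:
n(M, T) = -7/4 (n(M, T) = -3 + (¼)*5 = -3 + 5/4 = -7/4)
l(t) = 36 + t (l(t) = 6*6 + t = 36 + t)
E(f) = 137*f²/4 (E(f) = (36 - 7/4)*f² = 137*f²/4)
-526*E(-15) = -36031*(-15)²/2 = -36031*225/2 = -526*30825/4 = -8106975/2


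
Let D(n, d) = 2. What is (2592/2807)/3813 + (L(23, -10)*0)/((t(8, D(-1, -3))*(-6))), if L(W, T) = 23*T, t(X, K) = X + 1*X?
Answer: 864/3567697 ≈ 0.00024217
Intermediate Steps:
t(X, K) = 2*X (t(X, K) = X + X = 2*X)
(2592/2807)/3813 + (L(23, -10)*0)/((t(8, D(-1, -3))*(-6))) = (2592/2807)/3813 + ((23*(-10))*0)/(((2*8)*(-6))) = (2592*(1/2807))*(1/3813) + (-230*0)/((16*(-6))) = (2592/2807)*(1/3813) + 0/(-96) = 864/3567697 + 0*(-1/96) = 864/3567697 + 0 = 864/3567697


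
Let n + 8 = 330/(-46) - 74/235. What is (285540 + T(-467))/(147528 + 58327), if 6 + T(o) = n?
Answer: 1543227553/1112646275 ≈ 1.3870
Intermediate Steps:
n = -83717/5405 (n = -8 + (330/(-46) - 74/235) = -8 + (330*(-1/46) - 74*1/235) = -8 + (-165/23 - 74/235) = -8 - 40477/5405 = -83717/5405 ≈ -15.489)
T(o) = -116147/5405 (T(o) = -6 - 83717/5405 = -116147/5405)
(285540 + T(-467))/(147528 + 58327) = (285540 - 116147/5405)/(147528 + 58327) = (1543227553/5405)/205855 = (1543227553/5405)*(1/205855) = 1543227553/1112646275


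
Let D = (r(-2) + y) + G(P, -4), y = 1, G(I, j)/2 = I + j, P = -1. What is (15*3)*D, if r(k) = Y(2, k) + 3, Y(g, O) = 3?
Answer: -135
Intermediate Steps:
r(k) = 6 (r(k) = 3 + 3 = 6)
G(I, j) = 2*I + 2*j (G(I, j) = 2*(I + j) = 2*I + 2*j)
D = -3 (D = (6 + 1) + (2*(-1) + 2*(-4)) = 7 + (-2 - 8) = 7 - 10 = -3)
(15*3)*D = (15*3)*(-3) = 45*(-3) = -135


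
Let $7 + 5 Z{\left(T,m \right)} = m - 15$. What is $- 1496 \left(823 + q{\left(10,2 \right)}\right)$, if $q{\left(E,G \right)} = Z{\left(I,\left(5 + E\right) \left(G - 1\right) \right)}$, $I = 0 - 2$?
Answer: $- \frac{6145568}{5} \approx -1.2291 \cdot 10^{6}$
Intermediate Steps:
$I = -2$
$Z{\left(T,m \right)} = - \frac{22}{5} + \frac{m}{5}$ ($Z{\left(T,m \right)} = - \frac{7}{5} + \frac{m - 15}{5} = - \frac{7}{5} + \frac{-15 + m}{5} = - \frac{7}{5} + \left(-3 + \frac{m}{5}\right) = - \frac{22}{5} + \frac{m}{5}$)
$q{\left(E,G \right)} = - \frac{22}{5} + \frac{\left(-1 + G\right) \left(5 + E\right)}{5}$ ($q{\left(E,G \right)} = - \frac{22}{5} + \frac{\left(5 + E\right) \left(G - 1\right)}{5} = - \frac{22}{5} + \frac{\left(5 + E\right) \left(-1 + G\right)}{5} = - \frac{22}{5} + \frac{\left(-1 + G\right) \left(5 + E\right)}{5}$)
$- 1496 \left(823 + q{\left(10,2 \right)}\right) = - 1496 \left(823 + \left(- \frac{27}{5} + 2 - 2 + \frac{1}{5} \cdot 10 \cdot 2\right)\right) = - 1496 \left(823 + \left(- \frac{27}{5} + 2 - 2 + 4\right)\right) = - 1496 \left(823 - \frac{7}{5}\right) = \left(-1496\right) \frac{4108}{5} = - \frac{6145568}{5}$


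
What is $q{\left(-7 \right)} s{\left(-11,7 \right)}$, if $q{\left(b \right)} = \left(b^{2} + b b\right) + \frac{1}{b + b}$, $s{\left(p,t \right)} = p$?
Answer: $- \frac{15081}{14} \approx -1077.2$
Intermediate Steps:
$q{\left(b \right)} = \frac{1}{2 b} + 2 b^{2}$ ($q{\left(b \right)} = \left(b^{2} + b^{2}\right) + \frac{1}{2 b} = 2 b^{2} + \frac{1}{2 b} = \frac{1}{2 b} + 2 b^{2}$)
$q{\left(-7 \right)} s{\left(-11,7 \right)} = \frac{1 + 4 \left(-7\right)^{3}}{2 \left(-7\right)} \left(-11\right) = \frac{1}{2} \left(- \frac{1}{7}\right) \left(1 + 4 \left(-343\right)\right) \left(-11\right) = \frac{1}{2} \left(- \frac{1}{7}\right) \left(1 - 1372\right) \left(-11\right) = \frac{1}{2} \left(- \frac{1}{7}\right) \left(-1371\right) \left(-11\right) = \frac{1371}{14} \left(-11\right) = - \frac{15081}{14}$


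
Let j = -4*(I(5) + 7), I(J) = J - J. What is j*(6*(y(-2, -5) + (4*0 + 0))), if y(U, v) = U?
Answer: 336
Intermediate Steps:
I(J) = 0
j = -28 (j = -4*(0 + 7) = -4*7 = -28)
j*(6*(y(-2, -5) + (4*0 + 0))) = -168*(-2 + (4*0 + 0)) = -168*(-2 + (0 + 0)) = -168*(-2 + 0) = -168*(-2) = -28*(-12) = 336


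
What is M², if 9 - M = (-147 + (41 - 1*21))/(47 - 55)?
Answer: 3025/64 ≈ 47.266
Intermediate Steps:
M = -55/8 (M = 9 - (-147 + (41 - 1*21))/(47 - 55) = 9 - (-147 + (41 - 21))/(-8) = 9 - (-147 + 20)*(-1)/8 = 9 - (-127)*(-1)/8 = 9 - 1*127/8 = 9 - 127/8 = -55/8 ≈ -6.8750)
M² = (-55/8)² = 3025/64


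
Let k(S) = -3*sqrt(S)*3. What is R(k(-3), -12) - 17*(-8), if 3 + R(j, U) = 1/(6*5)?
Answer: 3991/30 ≈ 133.03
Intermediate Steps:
k(S) = -9*sqrt(S)
R(j, U) = -89/30 (R(j, U) = -3 + 1/(6*5) = -3 + 1/30 = -89/30)
R(k(-3), -12) - 17*(-8) = -89/30 - 17*(-8) = -89/30 + 136 = 3991/30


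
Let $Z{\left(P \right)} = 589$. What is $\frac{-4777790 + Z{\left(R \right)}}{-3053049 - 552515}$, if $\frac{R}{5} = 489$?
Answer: $\frac{4777201}{3605564} \approx 1.325$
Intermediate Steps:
$R = 2445$ ($R = 5 \cdot 489 = 2445$)
$\frac{-4777790 + Z{\left(R \right)}}{-3053049 - 552515} = \frac{-4777790 + 589}{-3053049 - 552515} = - \frac{4777201}{-3605564} = \left(-4777201\right) \left(- \frac{1}{3605564}\right) = \frac{4777201}{3605564}$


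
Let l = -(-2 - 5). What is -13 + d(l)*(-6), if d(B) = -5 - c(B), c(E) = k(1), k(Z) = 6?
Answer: 53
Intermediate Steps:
c(E) = 6
l = 7 (l = -1*(-7) = 7)
d(B) = -11 (d(B) = -5 - 1*6 = -5 - 6 = -11)
-13 + d(l)*(-6) = -13 - 11*(-6) = -13 + 66 = 53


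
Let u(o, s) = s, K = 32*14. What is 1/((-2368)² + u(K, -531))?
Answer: 1/5606893 ≈ 1.7835e-7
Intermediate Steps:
K = 448
1/((-2368)² + u(K, -531)) = 1/((-2368)² - 531) = 1/(5607424 - 531) = 1/5606893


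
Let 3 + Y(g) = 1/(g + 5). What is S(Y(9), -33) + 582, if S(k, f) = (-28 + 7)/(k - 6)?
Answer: 73044/125 ≈ 584.35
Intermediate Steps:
Y(g) = -3 + 1/(5 + g) (Y(g) = -3 + 1/(g + 5) = -3 + 1/(5 + g))
S(k, f) = -21/(-6 + k)
S(Y(9), -33) + 582 = -21/(-6 + (-14 - 3*9)/(5 + 9)) + 582 = -21/(-6 + (-14 - 27)/14) + 582 = -21/(-6 + (1/14)*(-41)) + 582 = -21/(-6 - 41/14) + 582 = -21/(-125/14) + 582 = -21*(-14/125) + 582 = 294/125 + 582 = 73044/125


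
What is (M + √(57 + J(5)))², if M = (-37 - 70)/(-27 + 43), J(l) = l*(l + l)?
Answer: 38841/256 - 107*√107/8 ≈ 13.371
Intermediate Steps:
J(l) = 2*l² (J(l) = l*(2*l) = 2*l²)
M = -107/16 ≈ -6.6875
(M + √(57 + J(5)))² = (-107/16 + √(57 + 2*5²))² = (-107/16 + √(57 + 2*25))² = (-107/16 + √(57 + 50))² = (-107/16 + √107)²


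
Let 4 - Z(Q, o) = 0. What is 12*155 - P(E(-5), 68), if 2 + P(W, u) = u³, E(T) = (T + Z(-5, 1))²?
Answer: -312570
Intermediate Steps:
Z(Q, o) = 4 (Z(Q, o) = 4 - 1*0 = 4 + 0 = 4)
E(T) = (4 + T)² (E(T) = (T + 4)² = (4 + T)²)
P(W, u) = -2 + u³
12*155 - P(E(-5), 68) = 12*155 - (-2 + 68³) = 1860 - (-2 + 314432) = 1860 - 1*314430 = 1860 - 314430 = -312570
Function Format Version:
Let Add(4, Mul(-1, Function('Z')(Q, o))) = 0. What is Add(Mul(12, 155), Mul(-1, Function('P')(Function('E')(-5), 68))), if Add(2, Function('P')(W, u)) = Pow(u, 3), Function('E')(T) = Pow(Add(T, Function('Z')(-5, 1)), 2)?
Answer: -312570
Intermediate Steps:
Function('Z')(Q, o) = 4 (Function('Z')(Q, o) = Add(4, Mul(-1, 0)) = Add(4, 0) = 4)
Function('E')(T) = Pow(Add(4, T), 2) (Function('E')(T) = Pow(Add(T, 4), 2) = Pow(Add(4, T), 2))
Function('P')(W, u) = Add(-2, Pow(u, 3))
Add(Mul(12, 155), Mul(-1, Function('P')(Function('E')(-5), 68))) = Add(Mul(12, 155), Mul(-1, Add(-2, Pow(68, 3)))) = Add(1860, Mul(-1, Add(-2, 314432))) = Add(1860, Mul(-1, 314430)) = Add(1860, -314430) = -312570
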